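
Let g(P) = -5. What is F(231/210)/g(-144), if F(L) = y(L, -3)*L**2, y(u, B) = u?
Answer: -1331/5000 ≈ -0.26620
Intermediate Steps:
F(L) = L**3 (F(L) = L*L**2 = L**3)
F(231/210)/g(-144) = (231/210)**3/(-5) = (231*(1/210))**3*(-1/5) = (11/10)**3*(-1/5) = (1331/1000)*(-1/5) = -1331/5000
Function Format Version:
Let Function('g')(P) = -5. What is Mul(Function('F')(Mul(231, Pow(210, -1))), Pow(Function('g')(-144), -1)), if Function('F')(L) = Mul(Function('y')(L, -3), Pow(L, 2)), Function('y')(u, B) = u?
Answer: Rational(-1331, 5000) ≈ -0.26620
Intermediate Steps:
Function('F')(L) = Pow(L, 3) (Function('F')(L) = Mul(L, Pow(L, 2)) = Pow(L, 3))
Mul(Function('F')(Mul(231, Pow(210, -1))), Pow(Function('g')(-144), -1)) = Mul(Pow(Mul(231, Pow(210, -1)), 3), Pow(-5, -1)) = Mul(Pow(Mul(231, Rational(1, 210)), 3), Rational(-1, 5)) = Mul(Pow(Rational(11, 10), 3), Rational(-1, 5)) = Mul(Rational(1331, 1000), Rational(-1, 5)) = Rational(-1331, 5000)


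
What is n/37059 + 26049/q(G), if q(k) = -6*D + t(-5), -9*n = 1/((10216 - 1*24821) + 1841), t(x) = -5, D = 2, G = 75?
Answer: -110895534078499/72372224628 ≈ -1532.3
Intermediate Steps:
n = 1/114876 (n = -1/(9*((10216 - 1*24821) + 1841)) = -1/(9*((10216 - 24821) + 1841)) = -1/(9*(-14605 + 1841)) = -1/9/(-12764) = -1/9*(-1/12764) = 1/114876 ≈ 8.7050e-6)
q(k) = -17 (q(k) = -6*2 - 5 = -12 - 5 = -17)
n/37059 + 26049/q(G) = (1/114876)/37059 + 26049/(-17) = (1/114876)*(1/37059) + 26049*(-1/17) = 1/4257189684 - 26049/17 = -110895534078499/72372224628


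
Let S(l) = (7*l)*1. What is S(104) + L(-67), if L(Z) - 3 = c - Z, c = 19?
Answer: 817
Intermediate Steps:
S(l) = 7*l
L(Z) = 22 - Z (L(Z) = 3 + (19 - Z) = 22 - Z)
S(104) + L(-67) = 7*104 + (22 - 1*(-67)) = 728 + (22 + 67) = 728 + 89 = 817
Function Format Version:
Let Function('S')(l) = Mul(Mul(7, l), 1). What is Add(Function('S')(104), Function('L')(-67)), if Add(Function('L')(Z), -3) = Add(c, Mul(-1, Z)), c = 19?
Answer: 817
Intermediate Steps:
Function('S')(l) = Mul(7, l)
Function('L')(Z) = Add(22, Mul(-1, Z)) (Function('L')(Z) = Add(3, Add(19, Mul(-1, Z))) = Add(22, Mul(-1, Z)))
Add(Function('S')(104), Function('L')(-67)) = Add(Mul(7, 104), Add(22, Mul(-1, -67))) = Add(728, Add(22, 67)) = Add(728, 89) = 817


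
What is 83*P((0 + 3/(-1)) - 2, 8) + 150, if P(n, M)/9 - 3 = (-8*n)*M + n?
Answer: 237696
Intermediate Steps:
P(n, M) = 27 + 9*n - 72*M*n (P(n, M) = 27 + 9*((-8*n)*M + n) = 27 + 9*(-8*M*n + n) = 27 + 9*(n - 8*M*n) = 27 + (9*n - 72*M*n) = 27 + 9*n - 72*M*n)
83*P((0 + 3/(-1)) - 2, 8) + 150 = 83*(27 + 9*((0 + 3/(-1)) - 2) - 72*8*((0 + 3/(-1)) - 2)) + 150 = 83*(27 + 9*((0 + 3*(-1)) - 2) - 72*8*((0 + 3*(-1)) - 2)) + 150 = 83*(27 + 9*((0 - 3) - 2) - 72*8*((0 - 3) - 2)) + 150 = 83*(27 + 9*(-3 - 2) - 72*8*(-3 - 2)) + 150 = 83*(27 + 9*(-5) - 72*8*(-5)) + 150 = 83*(27 - 45 + 2880) + 150 = 83*2862 + 150 = 237546 + 150 = 237696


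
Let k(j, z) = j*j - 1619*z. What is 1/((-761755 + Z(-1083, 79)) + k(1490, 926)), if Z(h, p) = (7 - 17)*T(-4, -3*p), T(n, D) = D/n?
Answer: -2/82883 ≈ -2.4130e-5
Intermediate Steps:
k(j, z) = j² - 1619*z
Z(h, p) = -15*p/2 (Z(h, p) = (7 - 17)*(-3*p/(-4)) = -10*(-3*p)*(-1)/4 = -15*p/2)
1/((-761755 + Z(-1083, 79)) + k(1490, 926)) = 1/((-761755 - 15/2*79) + (1490² - 1619*926)) = 1/((-761755 - 1185/2) + (2220100 - 1499194)) = 1/(-1524695/2 + 720906) = 1/(-82883/2) = -2/82883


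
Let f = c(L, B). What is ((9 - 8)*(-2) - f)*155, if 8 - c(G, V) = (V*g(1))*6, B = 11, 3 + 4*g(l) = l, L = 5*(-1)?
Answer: -6665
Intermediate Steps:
L = -5
g(l) = -¾ + l/4
c(G, V) = 8 + 3*V (c(G, V) = 8 - V*(-¾ + (¼)*1)*6 = 8 - V*(-¾ + ¼)*6 = 8 - V*(-½)*6 = 8 - (-V/2)*6 = 8 - (-3)*V = 8 + 3*V)
f = 41 (f = 8 + 3*11 = 8 + 33 = 41)
((9 - 8)*(-2) - f)*155 = ((9 - 8)*(-2) - 1*41)*155 = (1*(-2) - 41)*155 = (-2 - 41)*155 = -43*155 = -6665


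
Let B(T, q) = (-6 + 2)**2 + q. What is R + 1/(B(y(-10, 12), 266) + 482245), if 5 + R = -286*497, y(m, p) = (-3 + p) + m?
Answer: -68589765468/482527 ≈ -1.4215e+5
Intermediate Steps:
y(m, p) = -3 + m + p
B(T, q) = 16 + q (B(T, q) = (-4)**2 + q = 16 + q)
R = -142147 (R = -5 - 286*497 = -5 - 142142 = -142147)
R + 1/(B(y(-10, 12), 266) + 482245) = -142147 + 1/((16 + 266) + 482245) = -142147 + 1/(282 + 482245) = -142147 + 1/482527 = -68589765468/482527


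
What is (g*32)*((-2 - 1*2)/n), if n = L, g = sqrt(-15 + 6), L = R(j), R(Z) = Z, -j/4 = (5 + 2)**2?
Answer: 96*I/49 ≈ 1.9592*I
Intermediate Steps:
j = -196 (j = -4*(5 + 2)**2 = -4*7**2 = -4*49 = -196)
L = -196
g = 3*I (g = sqrt(-9) = 3*I ≈ 3.0*I)
n = -196
(g*32)*((-2 - 1*2)/n) = ((3*I)*32)*((-2 - 1*2)/(-196)) = (96*I)*((-2 - 2)*(-1/196)) = (96*I)*(-4*(-1/196)) = (96*I)*(1/49) = 96*I/49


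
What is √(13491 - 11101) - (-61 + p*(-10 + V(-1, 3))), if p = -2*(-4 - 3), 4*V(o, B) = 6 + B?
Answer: 339/2 + √2390 ≈ 218.39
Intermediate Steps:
V(o, B) = 3/2 + B/4 (V(o, B) = (6 + B)/4 = 3/2 + B/4)
p = 14 (p = -2*(-7) = 14)
√(13491 - 11101) - (-61 + p*(-10 + V(-1, 3))) = √(13491 - 11101) - (-61 + 14*(-10 + (3/2 + (¼)*3))) = √2390 - (-61 + 14*(-10 + (3/2 + ¾))) = √2390 - (-61 + 14*(-10 + 9/4)) = √2390 - (-61 + 14*(-31/4)) = √2390 - (-61 - 217/2) = √2390 - 1*(-339/2) = √2390 + 339/2 = 339/2 + √2390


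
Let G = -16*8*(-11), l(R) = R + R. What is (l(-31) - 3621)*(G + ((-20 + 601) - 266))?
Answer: -6345809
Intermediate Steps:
l(R) = 2*R
G = 1408 (G = -128*(-11) = 1408)
(l(-31) - 3621)*(G + ((-20 + 601) - 266)) = (2*(-31) - 3621)*(1408 + ((-20 + 601) - 266)) = (-62 - 3621)*(1408 + (581 - 266)) = -3683*(1408 + 315) = -3683*1723 = -6345809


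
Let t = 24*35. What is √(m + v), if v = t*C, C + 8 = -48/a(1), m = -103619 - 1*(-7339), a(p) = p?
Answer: 2*I*√35830 ≈ 378.58*I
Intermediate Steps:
m = -96280 (m = -103619 + 7339 = -96280)
t = 840
C = -56 (C = -8 - 48/1 = -8 - 48*1 = -8 - 48 = -56)
v = -47040 (v = 840*(-56) = -47040)
√(m + v) = √(-96280 - 47040) = √(-143320) = 2*I*√35830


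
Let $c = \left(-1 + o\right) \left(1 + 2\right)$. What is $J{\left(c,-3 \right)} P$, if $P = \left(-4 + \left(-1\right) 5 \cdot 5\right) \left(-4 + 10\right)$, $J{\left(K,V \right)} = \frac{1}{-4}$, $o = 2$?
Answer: $\frac{87}{2} \approx 43.5$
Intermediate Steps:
$c = 3$ ($c = \left(-1 + 2\right) \left(1 + 2\right) = 1 \cdot 3 = 3$)
$J{\left(K,V \right)} = - \frac{1}{4}$
$P = -174$ ($P = \left(-4 - 25\right) 6 = \left(-29\right) 6 = -174$)
$J{\left(c,-3 \right)} P = \left(- \frac{1}{4}\right) \left(-174\right) = \frac{87}{2}$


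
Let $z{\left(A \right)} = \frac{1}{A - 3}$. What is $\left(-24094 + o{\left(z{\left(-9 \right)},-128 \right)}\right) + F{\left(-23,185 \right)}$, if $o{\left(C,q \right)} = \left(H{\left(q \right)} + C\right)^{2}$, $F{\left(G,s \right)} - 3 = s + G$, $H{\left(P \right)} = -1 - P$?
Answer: $- \frac{1126247}{144} \approx -7821.2$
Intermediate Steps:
$F{\left(G,s \right)} = 3 + G + s$ ($F{\left(G,s \right)} = 3 + \left(s + G\right) = 3 + \left(G + s\right) = 3 + G + s$)
$z{\left(A \right)} = \frac{1}{-3 + A}$
$o{\left(C,q \right)} = \left(-1 + C - q\right)^{2}$ ($o{\left(C,q \right)} = \left(\left(-1 - q\right) + C\right)^{2} = \left(-1 + C - q\right)^{2}$)
$\left(-24094 + o{\left(z{\left(-9 \right)},-128 \right)}\right) + F{\left(-23,185 \right)} = \left(-24094 + \left(1 - 128 - \frac{1}{-3 - 9}\right)^{2}\right) + \left(3 - 23 + 185\right) = \left(-24094 + \left(1 - 128 - \frac{1}{-12}\right)^{2}\right) + 165 = \left(-24094 + \left(1 - 128 - - \frac{1}{12}\right)^{2}\right) + 165 = \left(-24094 + \left(1 - 128 + \frac{1}{12}\right)^{2}\right) + 165 = \left(-24094 + \left(- \frac{1523}{12}\right)^{2}\right) + 165 = \left(-24094 + \frac{2319529}{144}\right) + 165 = - \frac{1150007}{144} + 165 = - \frac{1126247}{144}$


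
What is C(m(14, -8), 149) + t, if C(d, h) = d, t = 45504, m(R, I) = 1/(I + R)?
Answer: 273025/6 ≈ 45504.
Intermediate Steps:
C(m(14, -8), 149) + t = 1/(-8 + 14) + 45504 = 1/6 + 45504 = ⅙ + 45504 = 273025/6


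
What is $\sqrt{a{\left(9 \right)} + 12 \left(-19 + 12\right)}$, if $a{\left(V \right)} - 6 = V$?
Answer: $i \sqrt{69} \approx 8.3066 i$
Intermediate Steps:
$a{\left(V \right)} = 6 + V$
$\sqrt{a{\left(9 \right)} + 12 \left(-19 + 12\right)} = \sqrt{\left(6 + 9\right) + 12 \left(-19 + 12\right)} = \sqrt{15 + 12 \left(-7\right)} = \sqrt{15 - 84} = \sqrt{-69} = i \sqrt{69}$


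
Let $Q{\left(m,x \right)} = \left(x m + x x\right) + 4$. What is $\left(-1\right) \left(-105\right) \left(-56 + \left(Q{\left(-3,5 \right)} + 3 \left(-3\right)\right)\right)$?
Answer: $-5355$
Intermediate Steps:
$Q{\left(m,x \right)} = 4 + x^{2} + m x$ ($Q{\left(m,x \right)} = \left(m x + x^{2}\right) + 4 = \left(x^{2} + m x\right) + 4 = 4 + x^{2} + m x$)
$\left(-1\right) \left(-105\right) \left(-56 + \left(Q{\left(-3,5 \right)} + 3 \left(-3\right)\right)\right) = \left(-1\right) \left(-105\right) \left(-56 + \left(\left(4 + 5^{2} - 15\right) + 3 \left(-3\right)\right)\right) = 105 \left(-56 + \left(\left(4 + 25 - 15\right) - 9\right)\right) = 105 \left(-56 + \left(14 - 9\right)\right) = 105 \left(-56 + 5\right) = 105 \left(-51\right) = -5355$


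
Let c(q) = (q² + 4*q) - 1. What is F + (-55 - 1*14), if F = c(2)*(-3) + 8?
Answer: -94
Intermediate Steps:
c(q) = -1 + q² + 4*q
F = -25 (F = (-1 + 2² + 4*2)*(-3) + 8 = (-1 + 4 + 8)*(-3) + 8 = 11*(-3) + 8 = -33 + 8 = -25)
F + (-55 - 1*14) = -25 + (-55 - 1*14) = -25 + (-55 - 14) = -25 - 69 = -94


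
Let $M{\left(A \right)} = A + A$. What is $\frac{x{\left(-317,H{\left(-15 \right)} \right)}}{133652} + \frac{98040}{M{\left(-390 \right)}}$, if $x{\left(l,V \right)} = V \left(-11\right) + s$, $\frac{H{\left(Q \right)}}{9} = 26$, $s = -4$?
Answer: $- \frac{109210441}{868738} \approx -125.71$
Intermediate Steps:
$M{\left(A \right)} = 2 A$
$H{\left(Q \right)} = 234$ ($H{\left(Q \right)} = 9 \cdot 26 = 234$)
$x{\left(l,V \right)} = -4 - 11 V$ ($x{\left(l,V \right)} = V \left(-11\right) - 4 = - 11 V - 4 = -4 - 11 V$)
$\frac{x{\left(-317,H{\left(-15 \right)} \right)}}{133652} + \frac{98040}{M{\left(-390 \right)}} = \frac{-4 - 2574}{133652} + \frac{98040}{2 \left(-390\right)} = \left(-4 - 2574\right) \frac{1}{133652} + \frac{98040}{-780} = \left(-2578\right) \frac{1}{133652} + 98040 \left(- \frac{1}{780}\right) = - \frac{1289}{66826} - \frac{1634}{13} = - \frac{109210441}{868738}$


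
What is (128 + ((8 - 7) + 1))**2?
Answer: 16900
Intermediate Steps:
(128 + ((8 - 7) + 1))**2 = (128 + (1 + 1))**2 = (128 + 2)**2 = 130**2 = 16900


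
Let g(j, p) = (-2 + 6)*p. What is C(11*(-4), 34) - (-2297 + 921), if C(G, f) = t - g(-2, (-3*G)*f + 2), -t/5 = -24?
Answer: -16464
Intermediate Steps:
g(j, p) = 4*p
t = 120 (t = -5*(-24) = 120)
C(G, f) = 112 + 12*G*f (C(G, f) = 120 - 4*((-3*G)*f + 2) = 120 - 4*(-3*G*f + 2) = 120 - 4*(2 - 3*G*f) = 120 - (8 - 12*G*f) = 120 + (-8 + 12*G*f) = 112 + 12*G*f)
C(11*(-4), 34) - (-2297 + 921) = (112 + 12*(11*(-4))*34) - (-2297 + 921) = (112 + 12*(-44)*34) - 1*(-1376) = (112 - 17952) + 1376 = -17840 + 1376 = -16464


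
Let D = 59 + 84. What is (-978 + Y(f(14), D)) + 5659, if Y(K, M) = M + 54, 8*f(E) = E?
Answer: 4878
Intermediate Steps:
f(E) = E/8
D = 143
Y(K, M) = 54 + M
(-978 + Y(f(14), D)) + 5659 = (-978 + (54 + 143)) + 5659 = (-978 + 197) + 5659 = -781 + 5659 = 4878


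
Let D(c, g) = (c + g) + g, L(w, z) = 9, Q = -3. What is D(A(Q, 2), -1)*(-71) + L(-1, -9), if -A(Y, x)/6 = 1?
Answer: 577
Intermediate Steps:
A(Y, x) = -6 (A(Y, x) = -6*1 = -6)
D(c, g) = c + 2*g
D(A(Q, 2), -1)*(-71) + L(-1, -9) = (-6 + 2*(-1))*(-71) + 9 = (-6 - 2)*(-71) + 9 = -8*(-71) + 9 = 568 + 9 = 577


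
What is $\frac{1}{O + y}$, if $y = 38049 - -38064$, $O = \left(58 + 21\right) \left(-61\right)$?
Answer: $\frac{1}{71294} \approx 1.4026 \cdot 10^{-5}$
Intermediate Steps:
$O = -4819$ ($O = 79 \left(-61\right) = -4819$)
$y = 76113$ ($y = 38049 + 38064 = 76113$)
$\frac{1}{O + y} = \frac{1}{-4819 + 76113} = \frac{1}{71294}$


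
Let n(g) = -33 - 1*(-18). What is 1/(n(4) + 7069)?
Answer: 1/7054 ≈ 0.00014176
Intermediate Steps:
n(g) = -15 (n(g) = -33 + 18 = -15)
1/(n(4) + 7069) = 1/(-15 + 7069) = 1/7054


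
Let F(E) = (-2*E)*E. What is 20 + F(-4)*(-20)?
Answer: 660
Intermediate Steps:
F(E) = -2*E²
20 + F(-4)*(-20) = 20 - 2*(-4)²*(-20) = 20 - 2*16*(-20) = 20 - 32*(-20) = 20 + 640 = 660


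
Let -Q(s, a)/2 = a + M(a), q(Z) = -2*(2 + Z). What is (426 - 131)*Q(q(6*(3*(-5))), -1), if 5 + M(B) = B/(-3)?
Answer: 10030/3 ≈ 3343.3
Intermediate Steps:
M(B) = -5 - B/3 (M(B) = -5 + B/(-3) = -5 + B*(-⅓) = -5 - B/3)
q(Z) = -4 - 2*Z
Q(s, a) = 10 - 4*a/3 (Q(s, a) = -2*(a + (-5 - a/3)) = -2*(-5 + 2*a/3) = 10 - 4*a/3)
(426 - 131)*Q(q(6*(3*(-5))), -1) = (426 - 131)*(10 - 4/3*(-1)) = 295*(10 + 4/3) = 295*(34/3) = 10030/3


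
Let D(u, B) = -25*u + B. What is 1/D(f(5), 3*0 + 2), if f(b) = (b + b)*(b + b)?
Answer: -1/2498 ≈ -0.00040032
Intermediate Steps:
f(b) = 4*b² (f(b) = (2*b)*(2*b) = 4*b²)
D(u, B) = B - 25*u
1/D(f(5), 3*0 + 2) = 1/((3*0 + 2) - 100*5²) = 1/((0 + 2) - 100*25) = 1/(2 - 25*100) = 1/(2 - 2500) = 1/(-2498) = -1/2498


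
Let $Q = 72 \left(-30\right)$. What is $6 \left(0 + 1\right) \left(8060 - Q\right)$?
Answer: $61320$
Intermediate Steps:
$Q = -2160$
$6 \left(0 + 1\right) \left(8060 - Q\right) = 6 \left(0 + 1\right) \left(8060 - -2160\right) = 6 \cdot 1 \left(8060 + 2160\right) = 6 \cdot 10220 = 61320$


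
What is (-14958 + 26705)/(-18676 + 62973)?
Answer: 11747/44297 ≈ 0.26519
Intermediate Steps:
(-14958 + 26705)/(-18676 + 62973) = 11747/44297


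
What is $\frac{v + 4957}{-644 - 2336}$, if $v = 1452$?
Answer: $- \frac{6409}{2980} \approx -2.1507$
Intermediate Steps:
$\frac{v + 4957}{-644 - 2336} = \frac{1452 + 4957}{-644 - 2336} = \frac{6409}{-644 - 2336} = \frac{6409}{-2980} = 6409 \left(- \frac{1}{2980}\right) = - \frac{6409}{2980}$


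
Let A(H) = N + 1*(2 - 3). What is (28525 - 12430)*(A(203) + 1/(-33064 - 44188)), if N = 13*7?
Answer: 111903368505/77252 ≈ 1.4486e+6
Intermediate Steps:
N = 91
A(H) = 90 (A(H) = 91 + 1*(2 - 3) = 91 + 1*(-1) = 91 - 1 = 90)
(28525 - 12430)*(A(203) + 1/(-33064 - 44188)) = (28525 - 12430)*(90 + 1/(-33064 - 44188)) = 16095*(90 + 1/(-77252)) = 16095*(90 - 1/77252) = 16095*(6952679/77252) = 111903368505/77252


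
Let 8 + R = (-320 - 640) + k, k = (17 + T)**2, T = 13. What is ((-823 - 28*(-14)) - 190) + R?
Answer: -689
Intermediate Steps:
k = 900 (k = (17 + 13)**2 = 30**2 = 900)
R = -68 (R = -8 + ((-320 - 640) + 900) = -8 + (-960 + 900) = -8 - 60 = -68)
((-823 - 28*(-14)) - 190) + R = ((-823 - 28*(-14)) - 190) - 68 = ((-823 + 392) - 190) - 68 = (-431 - 190) - 68 = -621 - 68 = -689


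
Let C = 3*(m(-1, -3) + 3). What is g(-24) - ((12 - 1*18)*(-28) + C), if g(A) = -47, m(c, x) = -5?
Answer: -209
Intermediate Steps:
C = -6 (C = 3*(-5 + 3) = 3*(-2) = -6)
g(-24) - ((12 - 1*18)*(-28) + C) = -47 - ((12 - 1*18)*(-28) - 6) = -47 - ((12 - 18)*(-28) - 6) = -47 - (-6*(-28) - 6) = -47 - (168 - 6) = -47 - 1*162 = -47 - 162 = -209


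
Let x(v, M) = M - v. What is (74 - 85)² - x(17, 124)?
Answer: 14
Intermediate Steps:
(74 - 85)² - x(17, 124) = (74 - 85)² - (124 - 1*17) = (-11)² - (124 - 17) = 121 - 1*107 = 121 - 107 = 14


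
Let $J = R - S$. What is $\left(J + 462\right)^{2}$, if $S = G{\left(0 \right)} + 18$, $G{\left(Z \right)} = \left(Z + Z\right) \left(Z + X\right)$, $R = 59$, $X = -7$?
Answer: $253009$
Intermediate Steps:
$G{\left(Z \right)} = 2 Z \left(-7 + Z\right)$ ($G{\left(Z \right)} = \left(Z + Z\right) \left(Z - 7\right) = 2 Z \left(-7 + Z\right)$)
$S = 18$ ($S = 2 \cdot 0 \left(-7 + 0\right) + 18 = 2 \cdot 0 \left(-7\right) + 18 = 0 + 18 = 18$)
$J = 41$ ($J = 59 - 18 = 41$)
$\left(J + 462\right)^{2} = \left(41 + 462\right)^{2} = 503^{2} = 253009$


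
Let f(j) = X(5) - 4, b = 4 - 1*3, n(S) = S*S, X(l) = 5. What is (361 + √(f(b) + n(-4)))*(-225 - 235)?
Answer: -166060 - 460*√17 ≈ -1.6796e+5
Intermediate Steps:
n(S) = S²
b = 1 (b = 4 - 3 = 1)
f(j) = 1 (f(j) = 5 - 4 = 1)
(361 + √(f(b) + n(-4)))*(-225 - 235) = (361 + √(1 + (-4)²))*(-225 - 235) = (361 + √(1 + 16))*(-460) = (361 + √17)*(-460) = -166060 - 460*√17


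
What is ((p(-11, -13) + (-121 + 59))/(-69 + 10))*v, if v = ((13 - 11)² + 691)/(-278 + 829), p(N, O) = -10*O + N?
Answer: -2085/1711 ≈ -1.2186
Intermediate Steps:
p(N, O) = N - 10*O
v = 695/551 (v = (2² + 691)/551 = (4 + 691)*(1/551) = 695*(1/551) = 695/551 ≈ 1.2613)
((p(-11, -13) + (-121 + 59))/(-69 + 10))*v = (((-11 - 10*(-13)) + (-121 + 59))/(-69 + 10))*(695/551) = (((-11 + 130) - 62)/(-59))*(695/551) = ((119 - 62)*(-1/59))*(695/551) = (57*(-1/59))*(695/551) = -57/59*695/551 = -2085/1711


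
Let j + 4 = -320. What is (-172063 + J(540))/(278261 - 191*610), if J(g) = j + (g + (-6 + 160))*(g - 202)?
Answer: 62185/161751 ≈ 0.38445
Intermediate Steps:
j = -324 (j = -4 - 320 = -324)
J(g) = -324 + (-202 + g)*(154 + g) (J(g) = -324 + (g + (-6 + 160))*(g - 202) = -324 + (g + 154)*(-202 + g) = -324 + (154 + g)*(-202 + g) = -324 + (-202 + g)*(154 + g))
(-172063 + J(540))/(278261 - 191*610) = (-172063 + (-31432 + 540² - 48*540))/(278261 - 191*610) = (-172063 + (-31432 + 291600 - 25920))/(278261 - 116510) = (-172063 + 234248)/161751 = 62185*(1/161751) = 62185/161751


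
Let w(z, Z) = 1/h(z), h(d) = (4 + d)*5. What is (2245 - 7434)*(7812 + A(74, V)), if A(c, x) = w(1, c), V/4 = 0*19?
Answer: -1013416889/25 ≈ -4.0537e+7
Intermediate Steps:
h(d) = 20 + 5*d
V = 0 (V = 4*(0*19) = 4*0 = 0)
w(z, Z) = 1/(20 + 5*z)
A(c, x) = 1/25 (A(c, x) = 1/(5*(4 + 1)) = (⅕)/5 = (⅕)*(⅕) = 1/25)
(2245 - 7434)*(7812 + A(74, V)) = (2245 - 7434)*(7812 + 1/25) = -5189*195301/25 = -1013416889/25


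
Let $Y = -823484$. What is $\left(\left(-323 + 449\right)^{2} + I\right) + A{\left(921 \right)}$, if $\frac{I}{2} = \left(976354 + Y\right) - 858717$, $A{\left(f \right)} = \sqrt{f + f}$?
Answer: $-1395818 + \sqrt{1842} \approx -1.3958 \cdot 10^{6}$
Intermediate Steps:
$A{\left(f \right)} = \sqrt{2} \sqrt{f}$ ($A{\left(f \right)} = \sqrt{2 f} = \sqrt{2} \sqrt{f}$)
$I = -1411694$ ($I = 2 \left(\left(976354 - 823484\right) - 858717\right) = 2 \left(152870 - 858717\right) = 2 \left(-705847\right) = -1411694$)
$\left(\left(-323 + 449\right)^{2} + I\right) + A{\left(921 \right)} = \left(\left(-323 + 449\right)^{2} - 1411694\right) + \sqrt{2} \sqrt{921} = \left(126^{2} - 1411694\right) + \sqrt{1842} = \left(15876 - 1411694\right) + \sqrt{1842} = -1395818 + \sqrt{1842}$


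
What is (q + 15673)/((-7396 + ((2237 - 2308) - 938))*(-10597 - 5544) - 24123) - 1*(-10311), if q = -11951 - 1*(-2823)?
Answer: 1398594171947/135640982 ≈ 10311.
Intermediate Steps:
q = -9128 (q = -11951 + 2823 = -9128)
(q + 15673)/((-7396 + ((2237 - 2308) - 938))*(-10597 - 5544) - 24123) - 1*(-10311) = (-9128 + 15673)/((-7396 + ((2237 - 2308) - 938))*(-10597 - 5544) - 24123) - 1*(-10311) = 6545/((-7396 + (-71 - 938))*(-16141) - 24123) + 10311 = 6545/((-7396 - 1009)*(-16141) - 24123) + 10311 = 6545/(-8405*(-16141) - 24123) + 10311 = 6545/(135665105 - 24123) + 10311 = 6545/135640982 + 10311 = 1398594171947/135640982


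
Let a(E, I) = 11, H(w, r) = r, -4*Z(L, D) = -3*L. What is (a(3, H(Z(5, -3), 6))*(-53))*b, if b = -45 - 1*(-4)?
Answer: 23903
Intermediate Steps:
Z(L, D) = 3*L/4 (Z(L, D) = -(-3)*L/4 = 3*L/4)
b = -41 (b = -45 + 4 = -41)
(a(3, H(Z(5, -3), 6))*(-53))*b = (11*(-53))*(-41) = -583*(-41) = 23903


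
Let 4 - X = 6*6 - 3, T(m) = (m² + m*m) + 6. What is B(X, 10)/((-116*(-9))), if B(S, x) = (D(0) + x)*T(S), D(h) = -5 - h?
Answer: 2110/261 ≈ 8.0843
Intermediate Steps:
T(m) = 6 + 2*m² (T(m) = (m² + m²) + 6 = 2*m² + 6 = 6 + 2*m²)
X = -29 (X = 4 - (6*6 - 3) = 4 - (36 - 3) = 4 - 1*33 = 4 - 33 = -29)
B(S, x) = (-5 + x)*(6 + 2*S²) (B(S, x) = ((-5 - 1*0) + x)*(6 + 2*S²) = ((-5 + 0) + x)*(6 + 2*S²) = (-5 + x)*(6 + 2*S²))
B(X, 10)/((-116*(-9))) = (2*(-5 + 10)*(3 + (-29)²))/((-116*(-9))) = (2*5*(3 + 841))/1044 = (2*5*844)*(1/1044) = 8440*(1/1044) = 2110/261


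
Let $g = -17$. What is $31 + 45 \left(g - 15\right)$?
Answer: $-1409$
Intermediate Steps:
$31 + 45 \left(g - 15\right) = 31 + 45 \left(-17 - 15\right) = 31 + 45 \left(-32\right) = 31 - 1440 = -1409$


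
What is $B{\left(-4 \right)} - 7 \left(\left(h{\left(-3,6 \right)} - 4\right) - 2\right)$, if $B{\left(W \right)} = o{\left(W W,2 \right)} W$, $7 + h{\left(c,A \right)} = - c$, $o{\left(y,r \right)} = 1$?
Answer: $66$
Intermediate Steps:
$h{\left(c,A \right)} = -7 - c$
$B{\left(W \right)} = W$ ($B{\left(W \right)} = 1 W = W$)
$B{\left(-4 \right)} - 7 \left(\left(h{\left(-3,6 \right)} - 4\right) - 2\right) = -4 - 7 \left(\left(\left(-7 - -3\right) - 4\right) - 2\right) = -4 - 7 \left(\left(\left(-7 + 3\right) - 4\right) - 2\right) = -4 - 7 \left(\left(-4 - 4\right) - 2\right) = -4 - 7 \left(-8 - 2\right) = -4 - -70 = -4 + 70 = 66$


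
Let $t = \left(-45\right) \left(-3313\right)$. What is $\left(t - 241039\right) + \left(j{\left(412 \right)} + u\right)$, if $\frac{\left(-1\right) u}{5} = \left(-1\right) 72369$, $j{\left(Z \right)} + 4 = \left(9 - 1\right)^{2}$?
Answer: $269951$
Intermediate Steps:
$j{\left(Z \right)} = 60$ ($j{\left(Z \right)} = -4 + \left(9 - 1\right)^{2} = -4 + 8^{2} = -4 + 64 = 60$)
$u = 361845$ ($u = - 5 \left(\left(-1\right) 72369\right) = \left(-5\right) \left(-72369\right) = 361845$)
$t = 149085$
$\left(t - 241039\right) + \left(j{\left(412 \right)} + u\right) = \left(149085 - 241039\right) + \left(60 + 361845\right) = -91954 + 361905 = 269951$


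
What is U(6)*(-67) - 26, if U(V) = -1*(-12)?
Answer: -830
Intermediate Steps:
U(V) = 12
U(6)*(-67) - 26 = 12*(-67) - 26 = -804 - 26 = -830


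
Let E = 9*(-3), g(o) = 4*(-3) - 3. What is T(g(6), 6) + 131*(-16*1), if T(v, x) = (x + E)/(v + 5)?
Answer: -20939/10 ≈ -2093.9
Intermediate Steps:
g(o) = -15 (g(o) = -12 - 3 = -15)
E = -27
T(v, x) = (-27 + x)/(5 + v) (T(v, x) = (x - 27)/(v + 5) = (-27 + x)/(5 + v))
T(g(6), 6) + 131*(-16*1) = (-27 + 6)/(5 - 15) + 131*(-16*1) = -21/(-10) + 131*(-16) = -⅒*(-21) - 2096 = 21/10 - 2096 = -20939/10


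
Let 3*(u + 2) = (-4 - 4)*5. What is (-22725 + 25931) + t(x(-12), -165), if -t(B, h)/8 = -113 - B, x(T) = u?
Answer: 11962/3 ≈ 3987.3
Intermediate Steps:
u = -46/3 (u = -2 + ((-4 - 4)*5)/3 = -2 + (-8*5)/3 = -2 + (1/3)*(-40) = -2 - 40/3 = -46/3 ≈ -15.333)
x(T) = -46/3
t(B, h) = 904 + 8*B (t(B, h) = -8*(-113 - B) = 904 + 8*B)
(-22725 + 25931) + t(x(-12), -165) = (-22725 + 25931) + (904 + 8*(-46/3)) = 3206 + (904 - 368/3) = 3206 + 2344/3 = 11962/3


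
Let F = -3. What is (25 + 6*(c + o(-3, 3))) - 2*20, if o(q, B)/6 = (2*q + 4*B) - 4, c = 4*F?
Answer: -15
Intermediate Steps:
c = -12 (c = 4*(-3) = -12)
o(q, B) = -24 + 12*q + 24*B (o(q, B) = 6*((2*q + 4*B) - 4) = 6*(-4 + 2*q + 4*B) = -24 + 12*q + 24*B)
(25 + 6*(c + o(-3, 3))) - 2*20 = (25 + 6*(-12 + (-24 + 12*(-3) + 24*3))) - 2*20 = (25 + 6*(-12 + (-24 - 36 + 72))) - 40 = (25 + 6*(-12 + 12)) - 40 = (25 + 6*0) - 40 = (25 + 0) - 40 = 25 - 40 = -15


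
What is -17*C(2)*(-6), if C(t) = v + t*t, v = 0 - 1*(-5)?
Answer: 918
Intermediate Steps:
v = 5 (v = 0 + 5 = 5)
C(t) = 5 + t**2 (C(t) = 5 + t*t = 5 + t**2)
-17*C(2)*(-6) = -17*(5 + 2**2)*(-6) = -17*(5 + 4)*(-6) = -17*9*(-6) = -153*(-6) = 918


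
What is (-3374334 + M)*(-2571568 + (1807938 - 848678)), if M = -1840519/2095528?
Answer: 2850162795222866067/523882 ≈ 5.4405e+12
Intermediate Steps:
M = -1840519/2095528 (M = -1840519*1/2095528 = -1840519/2095528 ≈ -0.87831)
(-3374334 + M)*(-2571568 + (1807938 - 848678)) = (-3374334 - 1840519/2095528)*(-2571568 + (1807938 - 848678)) = -7071013218871*(-2571568 + 959260)/2095528 = -7071013218871/2095528*(-1612308) = 2850162795222866067/523882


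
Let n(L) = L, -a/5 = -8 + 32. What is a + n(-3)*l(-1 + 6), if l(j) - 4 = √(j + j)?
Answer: -132 - 3*√10 ≈ -141.49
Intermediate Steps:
a = -120 (a = -5*(-8 + 32) = -5*24 = -120)
l(j) = 4 + √2*√j (l(j) = 4 + √(j + j) = 4 + √(2*j) = 4 + √2*√j)
a + n(-3)*l(-1 + 6) = -120 - 3*(4 + √2*√(-1 + 6)) = -120 - 3*(4 + √2*√5) = -120 - 3*(4 + √10) = -120 + (-12 - 3*√10) = -132 - 3*√10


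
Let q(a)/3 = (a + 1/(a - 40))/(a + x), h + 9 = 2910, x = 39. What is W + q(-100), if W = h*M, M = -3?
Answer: -74281617/8540 ≈ -8698.1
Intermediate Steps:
h = 2901 (h = -9 + 2910 = 2901)
q(a) = 3*(a + 1/(-40 + a))/(39 + a) (q(a) = 3*((a + 1/(a - 40))/(a + 39)) = 3*((a + 1/(-40 + a))/(39 + a)) = 3*(a + 1/(-40 + a))/(39 + a))
W = -8703 (W = 2901*(-3) = -8703)
W + q(-100) = -8703 + 3*(1 + (-100)**2 - 40*(-100))/(-1560 + (-100)**2 - 1*(-100)) = -8703 + 3*(1 + 10000 + 4000)/(-1560 + 10000 + 100) = -8703 + 3*14001/8540 = -8703 + 3*(1/8540)*14001 = -8703 + 42003/8540 = -74281617/8540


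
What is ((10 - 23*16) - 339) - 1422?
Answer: -2119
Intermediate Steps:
((10 - 23*16) - 339) - 1422 = ((10 - 368) - 339) - 1422 = (-358 - 339) - 1422 = -697 - 1422 = -2119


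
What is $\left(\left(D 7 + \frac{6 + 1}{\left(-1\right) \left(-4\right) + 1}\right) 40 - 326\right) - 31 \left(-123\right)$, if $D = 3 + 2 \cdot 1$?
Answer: $4943$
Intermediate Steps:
$D = 5$ ($D = 3 + 2 = 5$)
$\left(\left(D 7 + \frac{6 + 1}{\left(-1\right) \left(-4\right) + 1}\right) 40 - 326\right) - 31 \left(-123\right) = \left(\left(5 \cdot 7 + \frac{6 + 1}{\left(-1\right) \left(-4\right) + 1}\right) 40 - 326\right) - 31 \left(-123\right) = \left(\left(35 + \frac{7}{4 + 1}\right) 40 - 326\right) - -3813 = \left(\left(35 + \frac{7}{5}\right) 40 - 326\right) + 3813 = \left(\frac{182}{5} \cdot 40 - 326\right) + 3813 = \left(1456 - 326\right) + 3813 = 1130 + 3813 = 4943$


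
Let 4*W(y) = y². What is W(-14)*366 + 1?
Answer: 17935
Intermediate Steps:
W(y) = y²/4
W(-14)*366 + 1 = ((¼)*(-14)²)*366 + 1 = ((¼)*196)*366 + 1 = 49*366 + 1 = 17934 + 1 = 17935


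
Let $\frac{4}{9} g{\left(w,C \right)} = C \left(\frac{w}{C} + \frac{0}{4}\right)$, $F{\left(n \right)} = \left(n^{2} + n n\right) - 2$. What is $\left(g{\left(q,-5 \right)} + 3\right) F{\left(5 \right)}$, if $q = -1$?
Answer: $36$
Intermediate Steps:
$F{\left(n \right)} = -2 + 2 n^{2}$ ($F{\left(n \right)} = \left(n^{2} + n^{2}\right) - 2 = 2 n^{2} - 2 = -2 + 2 n^{2}$)
$g{\left(w,C \right)} = \frac{9 w}{4}$ ($g{\left(w,C \right)} = \frac{9 C \left(\frac{w}{C} + \frac{0}{4}\right)}{4} = \frac{9 C \left(\frac{w}{C} + 0 \cdot \frac{1}{4}\right)}{4} = \frac{9 C \left(\frac{w}{C} + 0\right)}{4} = \frac{9 C \frac{w}{C}}{4} = \frac{9 w}{4}$)
$\left(g{\left(q,-5 \right)} + 3\right) F{\left(5 \right)} = \left(\frac{9}{4} \left(-1\right) + 3\right) \left(-2 + 2 \cdot 5^{2}\right) = \left(- \frac{9}{4} + 3\right) \left(-2 + 2 \cdot 25\right) = \frac{3 \left(-2 + 50\right)}{4} = \frac{3}{4} \cdot 48 = 36$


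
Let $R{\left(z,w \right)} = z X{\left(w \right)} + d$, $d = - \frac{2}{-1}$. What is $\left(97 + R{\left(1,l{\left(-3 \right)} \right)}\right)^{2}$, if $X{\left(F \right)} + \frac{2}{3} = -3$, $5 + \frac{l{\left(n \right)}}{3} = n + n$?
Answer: $\frac{81796}{9} \approx 9088.4$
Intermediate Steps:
$l{\left(n \right)} = -15 + 6 n$ ($l{\left(n \right)} = -15 + 3 \left(n + n\right) = -15 + 3 \cdot 2 n = -15 + 6 n$)
$d = 2$ ($d = \left(-2\right) \left(-1\right) = 2$)
$X{\left(F \right)} = - \frac{11}{3}$ ($X{\left(F \right)} = - \frac{2}{3} - 3 = - \frac{11}{3}$)
$R{\left(z,w \right)} = 2 - \frac{11 z}{3}$ ($R{\left(z,w \right)} = z \left(- \frac{11}{3}\right) + 2 = - \frac{11 z}{3} + 2 = 2 - \frac{11 z}{3}$)
$\left(97 + R{\left(1,l{\left(-3 \right)} \right)}\right)^{2} = \left(97 + \left(2 - \frac{11}{3}\right)\right)^{2} = \left(97 - \frac{5}{3}\right)^{2} = \left(\frac{286}{3}\right)^{2} = \frac{81796}{9}$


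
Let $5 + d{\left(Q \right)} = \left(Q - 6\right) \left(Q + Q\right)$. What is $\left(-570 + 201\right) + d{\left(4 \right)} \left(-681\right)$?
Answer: $13932$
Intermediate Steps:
$d{\left(Q \right)} = -5 + 2 Q \left(-6 + Q\right)$ ($d{\left(Q \right)} = -5 + \left(Q - 6\right) \left(Q + Q\right) = -5 + \left(-6 + Q\right) 2 Q = -5 + 2 Q \left(-6 + Q\right)$)
$\left(-570 + 201\right) + d{\left(4 \right)} \left(-681\right) = \left(-570 + 201\right) + \left(-5 - 48 + 2 \cdot 4^{2}\right) \left(-681\right) = -369 + \left(-5 - 48 + 2 \cdot 16\right) \left(-681\right) = -369 + \left(-5 - 48 + 32\right) \left(-681\right) = -369 - -14301 = -369 + 14301 = 13932$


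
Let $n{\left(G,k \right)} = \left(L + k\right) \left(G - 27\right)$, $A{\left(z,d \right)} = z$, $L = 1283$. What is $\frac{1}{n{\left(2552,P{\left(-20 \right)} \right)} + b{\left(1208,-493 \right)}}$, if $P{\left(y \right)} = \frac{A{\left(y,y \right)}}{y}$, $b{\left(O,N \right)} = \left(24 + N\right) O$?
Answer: $\frac{1}{2675548} \approx 3.7376 \cdot 10^{-7}$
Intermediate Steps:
$b{\left(O,N \right)} = O \left(24 + N\right)$
$P{\left(y \right)} = 1$ ($P{\left(y \right)} = \frac{y}{y} = 1$)
$n{\left(G,k \right)} = \left(-27 + G\right) \left(1283 + k\right)$ ($n{\left(G,k \right)} = \left(1283 + k\right) \left(G - 27\right) = \left(1283 + k\right) \left(-27 + G\right) = \left(-27 + G\right) \left(1283 + k\right)$)
$\frac{1}{n{\left(2552,P{\left(-20 \right)} \right)} + b{\left(1208,-493 \right)}} = \frac{1}{\left(-34641 - 27 + 1283 \cdot 2552 + 2552 \cdot 1\right) + 1208 \left(24 - 493\right)} = \frac{1}{\left(-34641 - 27 + 3274216 + 2552\right) + 1208 \left(-469\right)} = \frac{1}{3242100 - 566552} = \frac{1}{2675548}$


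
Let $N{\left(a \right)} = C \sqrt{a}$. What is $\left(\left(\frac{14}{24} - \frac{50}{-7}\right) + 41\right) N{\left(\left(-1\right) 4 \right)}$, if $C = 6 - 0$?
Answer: $\frac{4093 i}{7} \approx 584.71 i$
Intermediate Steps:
$C = 6$ ($C = 6 + 0 = 6$)
$N{\left(a \right)} = 6 \sqrt{a}$
$\left(\left(\frac{14}{24} - \frac{50}{-7}\right) + 41\right) N{\left(\left(-1\right) 4 \right)} = \left(\left(\frac{14}{24} - \frac{50}{-7}\right) + 41\right) 6 \sqrt{\left(-1\right) 4} = \left(\left(14 \cdot \frac{1}{24} - - \frac{50}{7}\right) + 41\right) 6 \sqrt{-4} = \left(\left(\frac{7}{12} + \frac{50}{7}\right) + 41\right) 6 \cdot 2 i = \left(\frac{649}{84} + 41\right) 12 i = \frac{4093 \cdot 12 i}{84} = \frac{4093 i}{7}$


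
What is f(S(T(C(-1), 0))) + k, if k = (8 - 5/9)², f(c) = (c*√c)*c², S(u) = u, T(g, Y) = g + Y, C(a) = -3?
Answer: 4489/81 - 27*I*√3 ≈ 55.42 - 46.765*I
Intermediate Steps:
T(g, Y) = Y + g
f(c) = c^(7/2) (f(c) = c^(3/2)*c² = c^(7/2))
k = 4489/81 (k = (8 - 5*⅑)² = (8 - 5/9)² = (67/9)² = 4489/81 ≈ 55.420)
f(S(T(C(-1), 0))) + k = (0 - 3)^(7/2) + 4489/81 = (-3)^(7/2) + 4489/81 = -27*I*√3 + 4489/81 = 4489/81 - 27*I*√3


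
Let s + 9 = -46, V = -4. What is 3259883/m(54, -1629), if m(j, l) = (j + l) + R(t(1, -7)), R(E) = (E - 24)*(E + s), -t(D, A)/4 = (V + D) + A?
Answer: -296353/165 ≈ -1796.1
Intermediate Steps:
s = -55 (s = -9 - 46 = -55)
t(D, A) = 16 - 4*A - 4*D (t(D, A) = -4*((-4 + D) + A) = -4*(-4 + A + D) = 16 - 4*A - 4*D)
R(E) = (-55 + E)*(-24 + E) (R(E) = (E - 24)*(E - 55) = (-24 + E)*(-55 + E) = (-55 + E)*(-24 + E))
m(j, l) = -240 + j + l (m(j, l) = (j + l) + (1320 + (16 - 4*(-7) - 4*1)**2 - 79*(16 - 4*(-7) - 4*1)) = (j + l) + (1320 + (16 + 28 - 4)**2 - 79*(16 + 28 - 4)) = (j + l) + (1320 + 40**2 - 79*40) = (j + l) + (1320 + 1600 - 3160) = (j + l) - 240 = -240 + j + l)
3259883/m(54, -1629) = 3259883/(-240 + 54 - 1629) = 3259883/(-1815) = 3259883*(-1/1815) = -296353/165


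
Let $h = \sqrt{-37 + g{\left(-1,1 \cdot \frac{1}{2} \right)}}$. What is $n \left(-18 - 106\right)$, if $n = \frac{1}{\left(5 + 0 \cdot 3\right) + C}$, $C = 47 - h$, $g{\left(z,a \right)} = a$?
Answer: $- \frac{12896}{5481} - \frac{124 i \sqrt{146}}{5481} \approx -2.3529 - 0.27336 i$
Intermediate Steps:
$h = \frac{i \sqrt{146}}{2}$ ($h = \sqrt{-37 + 1 \cdot \frac{1}{2}} = \sqrt{-37 + \frac{1}{2}} = \sqrt{- \frac{73}{2}} = \frac{i \sqrt{146}}{2} \approx 6.0415 i$)
$C = 47 - \frac{i \sqrt{146}}{2} \approx 47.0 - 6.0415 i$
$n = \frac{1}{52 - \frac{i \sqrt{146}}{2}}$ ($n = \frac{1}{\left(5 + 0 \cdot 3\right) + \left(47 - \frac{i \sqrt{146}}{2}\right)} = \frac{1}{\left(5 + 0\right) + \left(47 - \frac{i \sqrt{146}}{2}\right)} = \frac{1}{5 + \left(47 - \frac{i \sqrt{146}}{2}\right)} = \frac{1}{52 - \frac{i \sqrt{146}}{2}} \approx 0.018975 + 0.0022045 i$)
$n \left(-18 - 106\right) = \left(\frac{104}{5481} + \frac{i \sqrt{146}}{5481}\right) \left(-18 - 106\right) = \left(\frac{104}{5481} + \frac{i \sqrt{146}}{5481}\right) \left(-124\right) = - \frac{12896}{5481} - \frac{124 i \sqrt{146}}{5481}$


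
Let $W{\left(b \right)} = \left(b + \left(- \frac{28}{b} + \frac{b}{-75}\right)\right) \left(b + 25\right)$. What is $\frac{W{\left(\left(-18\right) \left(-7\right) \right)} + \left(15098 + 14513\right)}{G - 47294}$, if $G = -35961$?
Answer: $- \frac{10878697}{18732375} \approx -0.58074$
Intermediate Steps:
$W{\left(b \right)} = \left(25 + b\right) \left(- \frac{28}{b} + \frac{74 b}{75}\right)$ ($W{\left(b \right)} = \left(b + \left(- \frac{28}{b} + b \left(- \frac{1}{75}\right)\right)\right) \left(25 + b\right) = \left(b - \left(\frac{28}{b} + \frac{b}{75}\right)\right) \left(25 + b\right) = \left(- \frac{28}{b} + \frac{74 b}{75}\right) \left(25 + b\right) = \left(25 + b\right) \left(- \frac{28}{b} + \frac{74 b}{75}\right)$)
$\frac{W{\left(\left(-18\right) \left(-7\right) \right)} + \left(15098 + 14513\right)}{G - 47294} = \frac{\left(-28 - \frac{700}{\left(-18\right) \left(-7\right)} + \frac{74 \left(\left(-18\right) \left(-7\right)\right)}{3} + \frac{74 \left(\left(-18\right) \left(-7\right)\right)^{2}}{75}\right) + \left(15098 + 14513\right)}{-35961 - 47294} = \frac{\left(-28 - \frac{700}{126} + \frac{74}{3} \cdot 126 + \frac{74 \cdot 126^{2}}{75}\right) + 29611}{-83255} = \left(\left(-28 - \frac{50}{9} + 3108 + \frac{74}{75} \cdot 15876\right) + 29611\right) \left(- \frac{1}{83255}\right) = \left(\left(-28 - \frac{50}{9} + 3108 + \frac{391608}{25}\right) + 29611\right) \left(- \frac{1}{83255}\right) = \left(\frac{4216222}{225} + 29611\right) \left(- \frac{1}{83255}\right) = \frac{10878697}{225} \left(- \frac{1}{83255}\right) = - \frac{10878697}{18732375}$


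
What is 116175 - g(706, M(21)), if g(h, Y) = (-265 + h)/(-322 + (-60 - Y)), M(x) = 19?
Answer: 46586616/401 ≈ 1.1618e+5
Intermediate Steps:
g(h, Y) = (-265 + h)/(-382 - Y)
116175 - g(706, M(21)) = 116175 - (265 - 1*706)/(382 + 19) = 116175 - (265 - 706)/401 = 116175 - (-441)/401 = 116175 - 1*(-441/401) = 116175 + 441/401 = 46586616/401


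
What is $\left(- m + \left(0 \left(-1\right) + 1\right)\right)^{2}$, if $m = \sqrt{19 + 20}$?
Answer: $\left(1 - \sqrt{39}\right)^{2} \approx 27.51$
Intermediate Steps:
$m = \sqrt{39} \approx 6.245$
$\left(- m + \left(0 \left(-1\right) + 1\right)\right)^{2} = \left(- \sqrt{39} + \left(0 \left(-1\right) + 1\right)\right)^{2} = \left(- \sqrt{39} + \left(0 + 1\right)\right)^{2} = \left(- \sqrt{39} + 1\right)^{2} = \left(1 - \sqrt{39}\right)^{2}$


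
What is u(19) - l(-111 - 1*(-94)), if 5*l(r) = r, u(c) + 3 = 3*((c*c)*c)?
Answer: 102887/5 ≈ 20577.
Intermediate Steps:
u(c) = -3 + 3*c³ (u(c) = -3 + 3*((c*c)*c) = -3 + 3*(c²*c) = -3 + 3*c³)
l(r) = r/5
u(19) - l(-111 - 1*(-94)) = (-3 + 3*19³) - (-111 - 1*(-94))/5 = (-3 + 3*6859) - (-111 + 94)/5 = (-3 + 20577) - (-17)/5 = 20574 - 1*(-17/5) = 20574 + 17/5 = 102887/5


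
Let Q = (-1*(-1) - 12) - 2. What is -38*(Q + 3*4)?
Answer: 38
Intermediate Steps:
Q = -13 (Q = (1 - 12) - 2 = -11 - 2 = -13)
-38*(Q + 3*4) = -38*(-13 + 3*4) = -38*(-13 + 12) = -38*(-1) = 38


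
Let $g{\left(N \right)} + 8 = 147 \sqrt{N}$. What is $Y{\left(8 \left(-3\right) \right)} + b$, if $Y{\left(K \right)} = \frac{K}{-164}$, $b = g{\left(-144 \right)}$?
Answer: $- \frac{322}{41} + 1764 i \approx -7.8537 + 1764.0 i$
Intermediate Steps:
$g{\left(N \right)} = -8 + 147 \sqrt{N}$
$b = -8 + 1764 i$ ($b = -8 + 147 \sqrt{-144} = -8 + 147 \cdot 12 i = -8 + 1764 i \approx -8.0 + 1764.0 i$)
$Y{\left(K \right)} = - \frac{K}{164}$ ($Y{\left(K \right)} = K \left(- \frac{1}{164}\right) = - \frac{K}{164}$)
$Y{\left(8 \left(-3\right) \right)} + b = - \frac{8 \left(-3\right)}{164} - \left(8 - 1764 i\right) = \left(- \frac{1}{164}\right) \left(-24\right) - \left(8 - 1764 i\right) = \frac{6}{41} - \left(8 - 1764 i\right) = - \frac{322}{41} + 1764 i$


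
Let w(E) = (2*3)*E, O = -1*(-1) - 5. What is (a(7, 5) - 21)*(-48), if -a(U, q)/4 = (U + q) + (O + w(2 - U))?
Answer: -3216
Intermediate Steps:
O = -4 (O = 1 - 5 = -4)
w(E) = 6*E
a(U, q) = -32 - 4*q + 20*U (a(U, q) = -4*((U + q) + (-4 + 6*(2 - U))) = -4*((U + q) + (-4 + (12 - 6*U))) = -4*((U + q) + (8 - 6*U)) = -4*(8 + q - 5*U) = -32 - 4*q + 20*U)
(a(7, 5) - 21)*(-48) = ((-32 - 4*5 + 20*7) - 21)*(-48) = ((-32 - 20 + 140) - 21)*(-48) = (88 - 21)*(-48) = 67*(-48) = -3216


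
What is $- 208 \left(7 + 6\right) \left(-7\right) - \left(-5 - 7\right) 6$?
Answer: $19000$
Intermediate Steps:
$- 208 \left(7 + 6\right) \left(-7\right) - \left(-5 - 7\right) 6 = - 208 \cdot 13 \left(-7\right) - \left(-5 - 7\right) 6 = \left(-208\right) \left(-91\right) - \left(-12\right) 6 = 18928 - -72 = 18928 + 72 = 19000$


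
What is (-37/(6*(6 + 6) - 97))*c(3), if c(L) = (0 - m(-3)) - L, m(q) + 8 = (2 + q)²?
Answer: 148/25 ≈ 5.9200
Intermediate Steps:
m(q) = -8 + (2 + q)²
c(L) = 7 - L (c(L) = (0 - (-8 + (2 - 3)²)) - L = (0 - (-8 + (-1)²)) - L = (0 - (-8 + 1)) - L = (0 - 1*(-7)) - L = (0 + 7) - L = 7 - L)
(-37/(6*(6 + 6) - 97))*c(3) = (-37/(6*(6 + 6) - 97))*(7 - 1*3) = (-37/(6*12 - 97))*(7 - 3) = -37/(72 - 97)*4 = -37/(-25)*4 = -37*(-1/25)*4 = (37/25)*4 = 148/25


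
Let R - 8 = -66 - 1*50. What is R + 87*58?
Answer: 4938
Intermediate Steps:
R = -108 (R = 8 + (-66 - 1*50) = 8 + (-66 - 50) = 8 - 116 = -108)
R + 87*58 = -108 + 87*58 = -108 + 5046 = 4938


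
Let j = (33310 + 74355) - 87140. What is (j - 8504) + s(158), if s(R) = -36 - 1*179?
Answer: 11806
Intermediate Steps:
j = 20525 (j = 107665 - 87140 = 20525)
s(R) = -215 (s(R) = -36 - 179 = -215)
(j - 8504) + s(158) = (20525 - 8504) - 215 = 12021 - 215 = 11806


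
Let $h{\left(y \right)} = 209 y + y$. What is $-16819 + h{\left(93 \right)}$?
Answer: $2711$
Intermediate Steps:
$h{\left(y \right)} = 210 y$
$-16819 + h{\left(93 \right)} = -16819 + 210 \cdot 93 = -16819 + 19530 = 2711$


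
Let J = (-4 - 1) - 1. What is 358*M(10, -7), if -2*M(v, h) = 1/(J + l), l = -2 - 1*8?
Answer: 179/16 ≈ 11.188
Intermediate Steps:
l = -10 (l = -2 - 8 = -10)
J = -6 (J = -5 - 1 = -6)
M(v, h) = 1/32 (M(v, h) = -1/(2*(-6 - 10)) = -½/(-16) = -½*(-1/16) = 1/32)
358*M(10, -7) = 358*(1/32) = 179/16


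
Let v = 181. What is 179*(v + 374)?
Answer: 99345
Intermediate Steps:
179*(v + 374) = 179*(181 + 374) = 179*555 = 99345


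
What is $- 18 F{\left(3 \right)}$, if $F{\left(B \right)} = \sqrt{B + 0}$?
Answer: $- 18 \sqrt{3} \approx -31.177$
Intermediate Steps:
$F{\left(B \right)} = \sqrt{B}$
$- 18 F{\left(3 \right)} = - 18 \sqrt{3}$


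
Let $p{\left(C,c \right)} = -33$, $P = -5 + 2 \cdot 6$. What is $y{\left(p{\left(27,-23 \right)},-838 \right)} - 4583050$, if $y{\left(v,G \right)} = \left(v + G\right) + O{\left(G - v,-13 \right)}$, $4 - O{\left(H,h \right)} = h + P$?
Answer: $-4583911$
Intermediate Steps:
$P = 7$ ($P = -5 + 12 = 7$)
$O{\left(H,h \right)} = -3 - h$ ($O{\left(H,h \right)} = 4 - \left(h + 7\right) = 4 - \left(7 + h\right) = -3 - h$)
$y{\left(v,G \right)} = 10 + G + v$ ($y{\left(v,G \right)} = \left(v + G\right) - -10 = \left(G + v\right) + \left(-3 + 13\right) = \left(G + v\right) + 10 = 10 + G + v$)
$y{\left(p{\left(27,-23 \right)},-838 \right)} - 4583050 = \left(10 - 838 - 33\right) - 4583050 = -861 - 4583050 = -4583911$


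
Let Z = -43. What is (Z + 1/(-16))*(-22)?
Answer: 7579/8 ≈ 947.38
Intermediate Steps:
(Z + 1/(-16))*(-22) = (-43 + 1/(-16))*(-22) = (-43 - 1/16)*(-22) = -689/16*(-22) = 7579/8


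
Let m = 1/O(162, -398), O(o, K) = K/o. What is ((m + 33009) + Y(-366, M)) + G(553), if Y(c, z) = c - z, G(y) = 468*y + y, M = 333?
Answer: 58041652/199 ≈ 2.9167e+5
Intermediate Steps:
G(y) = 469*y
m = -81/199 (m = 1/(-398/162) = 1/(-398*1/162) = 1/(-199/81) = -81/199 ≈ -0.40704)
((m + 33009) + Y(-366, M)) + G(553) = ((-81/199 + 33009) + (-366 - 1*333)) + 469*553 = (6568710/199 + (-366 - 333)) + 259357 = (6568710/199 - 699) + 259357 = 6429609/199 + 259357 = 58041652/199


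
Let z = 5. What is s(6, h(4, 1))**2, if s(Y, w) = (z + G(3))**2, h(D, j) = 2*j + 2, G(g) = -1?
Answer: 256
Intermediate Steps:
h(D, j) = 2 + 2*j
s(Y, w) = 16 (s(Y, w) = (5 - 1)**2 = 4**2 = 16)
s(6, h(4, 1))**2 = 16**2 = 256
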